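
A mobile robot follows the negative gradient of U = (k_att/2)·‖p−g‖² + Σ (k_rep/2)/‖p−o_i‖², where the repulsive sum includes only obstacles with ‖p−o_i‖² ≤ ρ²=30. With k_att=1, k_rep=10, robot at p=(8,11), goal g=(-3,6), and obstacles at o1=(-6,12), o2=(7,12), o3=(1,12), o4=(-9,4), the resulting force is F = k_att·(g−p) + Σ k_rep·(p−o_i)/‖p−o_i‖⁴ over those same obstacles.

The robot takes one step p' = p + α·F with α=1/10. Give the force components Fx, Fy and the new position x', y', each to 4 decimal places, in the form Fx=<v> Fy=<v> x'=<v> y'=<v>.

F_att = 1·(g−p) = 1·(-11,-5) = (-11.0000,-5.0000)
o1: d²=197 > ρ²=30 → inactive
o2: d²=2 ≤ ρ²=30; F_rep = 10·(1,-1)/2² = (2.5000,-2.5000)
o3: d²=50 > ρ²=30 → inactive
o4: d²=338 > ρ²=30 → inactive
F = F_att + ΣF_rep = (-8.5000,-7.5000)
p' = p + 1/10·F = (7.1500,10.2500)

Fx=-8.5000 Fy=-7.5000 x'=7.1500 y'=10.2500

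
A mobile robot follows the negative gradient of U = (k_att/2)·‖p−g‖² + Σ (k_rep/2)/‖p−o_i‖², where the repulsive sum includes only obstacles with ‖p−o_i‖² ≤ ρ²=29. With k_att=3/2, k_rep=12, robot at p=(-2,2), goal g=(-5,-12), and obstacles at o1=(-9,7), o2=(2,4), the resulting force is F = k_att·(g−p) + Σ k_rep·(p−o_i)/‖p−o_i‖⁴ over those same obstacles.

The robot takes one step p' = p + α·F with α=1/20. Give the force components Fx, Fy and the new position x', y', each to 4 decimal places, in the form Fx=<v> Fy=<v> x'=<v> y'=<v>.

Fx=-4.6200 Fy=-21.0600 x'=-2.2310 y'=0.9470

F_att = 3/2·(g−p) = 3/2·(-3,-14) = (-4.5000,-21.0000)
o1: d²=74 > ρ²=29 → inactive
o2: d²=20 ≤ ρ²=29; F_rep = 12·(-4,-2)/20² = (-0.1200,-0.0600)
F = F_att + ΣF_rep = (-4.6200,-21.0600)
p' = p + 1/20·F = (-2.2310,0.9470)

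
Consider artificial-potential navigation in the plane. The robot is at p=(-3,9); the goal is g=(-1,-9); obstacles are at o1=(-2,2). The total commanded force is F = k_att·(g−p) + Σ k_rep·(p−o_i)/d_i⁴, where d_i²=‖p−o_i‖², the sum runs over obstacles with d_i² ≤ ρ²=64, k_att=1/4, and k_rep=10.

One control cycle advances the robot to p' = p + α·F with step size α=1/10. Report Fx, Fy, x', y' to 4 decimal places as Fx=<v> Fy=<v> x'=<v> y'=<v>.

Fx=0.4960 Fy=-4.4720 x'=-2.9504 y'=8.5528

F_att = 1/4·(g−p) = 1/4·(2,-18) = (0.5000,-4.5000)
o1: d²=50 ≤ ρ²=64; F_rep = 10·(-1,7)/50² = (-0.0040,0.0280)
F = F_att + ΣF_rep = (0.4960,-4.4720)
p' = p + 1/10·F = (-2.9504,8.5528)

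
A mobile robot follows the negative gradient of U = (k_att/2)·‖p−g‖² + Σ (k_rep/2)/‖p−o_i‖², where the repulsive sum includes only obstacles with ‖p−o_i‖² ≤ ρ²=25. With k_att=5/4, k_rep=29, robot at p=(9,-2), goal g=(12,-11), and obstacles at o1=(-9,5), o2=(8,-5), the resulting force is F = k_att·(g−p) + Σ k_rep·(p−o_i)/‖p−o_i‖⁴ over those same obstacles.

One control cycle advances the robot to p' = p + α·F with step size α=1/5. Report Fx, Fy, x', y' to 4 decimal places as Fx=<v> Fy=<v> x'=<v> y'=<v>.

F_att = 5/4·(g−p) = 5/4·(3,-9) = (3.7500,-11.2500)
o1: d²=373 > ρ²=25 → inactive
o2: d²=10 ≤ ρ²=25; F_rep = 29·(1,3)/10² = (0.2900,0.8700)
F = F_att + ΣF_rep = (4.0400,-10.3800)
p' = p + 1/5·F = (9.8080,-4.0760)

Fx=4.0400 Fy=-10.3800 x'=9.8080 y'=-4.0760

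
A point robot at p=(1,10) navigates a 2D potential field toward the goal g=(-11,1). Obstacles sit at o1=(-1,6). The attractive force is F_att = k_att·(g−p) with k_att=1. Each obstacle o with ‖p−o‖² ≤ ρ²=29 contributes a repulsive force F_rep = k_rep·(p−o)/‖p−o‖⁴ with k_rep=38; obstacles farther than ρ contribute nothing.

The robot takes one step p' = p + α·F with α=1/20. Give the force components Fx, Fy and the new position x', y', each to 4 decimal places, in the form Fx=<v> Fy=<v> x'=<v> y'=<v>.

Fx=-11.8100 Fy=-8.6200 x'=0.4095 y'=9.5690

F_att = 1·(g−p) = 1·(-12,-9) = (-12.0000,-9.0000)
o1: d²=20 ≤ ρ²=29; F_rep = 38·(2,4)/20² = (0.1900,0.3800)
F = F_att + ΣF_rep = (-11.8100,-8.6200)
p' = p + 1/20·F = (0.4095,9.5690)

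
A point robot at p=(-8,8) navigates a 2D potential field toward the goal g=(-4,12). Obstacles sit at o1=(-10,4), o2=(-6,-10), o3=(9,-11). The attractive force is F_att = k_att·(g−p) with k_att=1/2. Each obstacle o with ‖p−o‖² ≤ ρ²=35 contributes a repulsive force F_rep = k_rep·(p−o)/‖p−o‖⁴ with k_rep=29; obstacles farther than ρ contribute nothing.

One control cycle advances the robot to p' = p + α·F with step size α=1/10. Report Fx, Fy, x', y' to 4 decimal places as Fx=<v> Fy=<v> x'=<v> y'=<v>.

F_att = 1/2·(g−p) = 1/2·(4,4) = (2.0000,2.0000)
o1: d²=20 ≤ ρ²=35; F_rep = 29·(2,4)/20² = (0.1450,0.2900)
o2: d²=328 > ρ²=35 → inactive
o3: d²=650 > ρ²=35 → inactive
F = F_att + ΣF_rep = (2.1450,2.2900)
p' = p + 1/10·F = (-7.7855,8.2290)

Fx=2.1450 Fy=2.2900 x'=-7.7855 y'=8.2290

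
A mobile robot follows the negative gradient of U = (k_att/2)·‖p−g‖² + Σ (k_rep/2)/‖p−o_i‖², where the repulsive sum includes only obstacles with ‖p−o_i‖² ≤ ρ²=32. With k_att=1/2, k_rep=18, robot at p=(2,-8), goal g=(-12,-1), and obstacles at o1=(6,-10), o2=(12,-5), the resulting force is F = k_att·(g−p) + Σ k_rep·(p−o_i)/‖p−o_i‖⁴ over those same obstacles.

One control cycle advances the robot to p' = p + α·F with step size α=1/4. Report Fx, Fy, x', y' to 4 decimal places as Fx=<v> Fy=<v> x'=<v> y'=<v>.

Fx=-7.1800 Fy=3.5900 x'=0.2050 y'=-7.1025

F_att = 1/2·(g−p) = 1/2·(-14,7) = (-7.0000,3.5000)
o1: d²=20 ≤ ρ²=32; F_rep = 18·(-4,2)/20² = (-0.1800,0.0900)
o2: d²=109 > ρ²=32 → inactive
F = F_att + ΣF_rep = (-7.1800,3.5900)
p' = p + 1/4·F = (0.2050,-7.1025)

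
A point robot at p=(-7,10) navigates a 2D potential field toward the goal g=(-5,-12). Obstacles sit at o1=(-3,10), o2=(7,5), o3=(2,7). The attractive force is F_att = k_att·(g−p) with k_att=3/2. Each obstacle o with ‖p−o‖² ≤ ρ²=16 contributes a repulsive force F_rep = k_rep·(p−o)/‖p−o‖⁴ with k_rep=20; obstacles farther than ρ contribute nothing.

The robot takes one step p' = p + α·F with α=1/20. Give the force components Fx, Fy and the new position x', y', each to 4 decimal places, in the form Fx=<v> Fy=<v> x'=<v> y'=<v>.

F_att = 3/2·(g−p) = 3/2·(2,-22) = (3.0000,-33.0000)
o1: d²=16 ≤ ρ²=16; F_rep = 20·(-4,0)/16² = (-0.3125,0.0000)
o2: d²=221 > ρ²=16 → inactive
o3: d²=90 > ρ²=16 → inactive
F = F_att + ΣF_rep = (2.6875,-33.0000)
p' = p + 1/20·F = (-6.8656,8.3500)

Fx=2.6875 Fy=-33.0000 x'=-6.8656 y'=8.3500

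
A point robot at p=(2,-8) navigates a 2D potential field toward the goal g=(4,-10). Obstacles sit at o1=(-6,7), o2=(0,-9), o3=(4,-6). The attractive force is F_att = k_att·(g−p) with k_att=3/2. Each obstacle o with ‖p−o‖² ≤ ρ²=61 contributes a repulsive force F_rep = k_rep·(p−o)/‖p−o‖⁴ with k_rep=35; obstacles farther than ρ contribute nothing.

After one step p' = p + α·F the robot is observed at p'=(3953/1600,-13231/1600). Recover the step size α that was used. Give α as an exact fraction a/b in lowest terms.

F_att = 3/2·(g−p) = 3/2·(2,-2) = (3.0000,-3.0000)
o1: d²=289 > ρ²=61 → inactive
o2: d²=5 ≤ ρ²=61; F_rep = 35·(2,1)/5² = (2.8000,1.4000)
o3: d²=8 ≤ ρ²=61; F_rep = 35·(-2,-2)/8² = (-1.0938,-1.0938)
F = F_att + ΣF_rep = (4.7062,-2.6938)
Δp = p'−p = (0.4706,-0.2694); α = Δx/Fx = (753/1600) / (753/160) = 1/10
check: Δy/Fy = (-431/1600) / (-431/160) = 1/10 ✓

α = 1/10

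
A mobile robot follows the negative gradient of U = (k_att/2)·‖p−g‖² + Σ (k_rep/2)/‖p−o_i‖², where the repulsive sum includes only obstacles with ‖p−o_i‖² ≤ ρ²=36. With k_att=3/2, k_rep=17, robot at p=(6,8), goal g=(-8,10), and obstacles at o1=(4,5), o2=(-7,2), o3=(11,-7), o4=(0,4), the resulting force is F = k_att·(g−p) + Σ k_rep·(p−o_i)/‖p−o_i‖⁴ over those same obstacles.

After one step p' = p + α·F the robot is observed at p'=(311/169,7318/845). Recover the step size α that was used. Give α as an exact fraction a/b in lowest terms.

F_att = 3/2·(g−p) = 3/2·(-14,2) = (-21.0000,3.0000)
o1: d²=13 ≤ ρ²=36; F_rep = 17·(2,3)/13² = (0.2012,0.3018)
o2: d²=205 > ρ²=36 → inactive
o3: d²=250 > ρ²=36 → inactive
o4: d²=52 > ρ²=36 → inactive
F = F_att + ΣF_rep = (-20.7988,3.3018)
Δp = p'−p = (-4.1598,0.6604); α = Δx/Fx = (-703/169) / (-3515/169) = 1/5
check: Δy/Fy = (558/845) / (558/169) = 1/5 ✓

α = 1/5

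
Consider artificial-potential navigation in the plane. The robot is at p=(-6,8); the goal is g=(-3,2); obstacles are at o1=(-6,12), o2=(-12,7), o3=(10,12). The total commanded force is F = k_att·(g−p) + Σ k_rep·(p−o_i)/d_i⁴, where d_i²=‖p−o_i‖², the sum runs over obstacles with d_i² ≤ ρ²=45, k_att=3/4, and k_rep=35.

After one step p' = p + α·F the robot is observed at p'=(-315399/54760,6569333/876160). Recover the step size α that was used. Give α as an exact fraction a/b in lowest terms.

α = 1/10

F_att = 3/4·(g−p) = 3/4·(3,-6) = (2.2500,-4.5000)
o1: d²=16 ≤ ρ²=45; F_rep = 35·(0,-4)/16² = (0.0000,-0.5469)
o2: d²=37 ≤ ρ²=45; F_rep = 35·(6,1)/37² = (0.1534,0.0256)
o3: d²=272 > ρ²=45 → inactive
F = F_att + ΣF_rep = (2.4034,-5.0213)
Δp = p'−p = (0.2403,-0.5021); α = Δx/Fx = (13161/54760) / (13161/5476) = 1/10
check: Δy/Fy = (-439947/876160) / (-439947/87616) = 1/10 ✓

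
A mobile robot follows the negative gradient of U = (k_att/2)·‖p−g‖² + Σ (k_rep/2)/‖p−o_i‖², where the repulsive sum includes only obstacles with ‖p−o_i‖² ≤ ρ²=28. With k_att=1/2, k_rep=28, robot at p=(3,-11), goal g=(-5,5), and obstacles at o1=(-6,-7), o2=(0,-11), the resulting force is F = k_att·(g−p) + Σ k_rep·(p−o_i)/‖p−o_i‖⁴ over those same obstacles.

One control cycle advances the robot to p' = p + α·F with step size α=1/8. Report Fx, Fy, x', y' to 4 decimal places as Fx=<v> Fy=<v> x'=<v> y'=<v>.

Fx=-2.9630 Fy=8.0000 x'=2.6296 y'=-10.0000

F_att = 1/2·(g−p) = 1/2·(-8,16) = (-4.0000,8.0000)
o1: d²=97 > ρ²=28 → inactive
o2: d²=9 ≤ ρ²=28; F_rep = 28·(3,0)/9² = (1.0370,0.0000)
F = F_att + ΣF_rep = (-2.9630,8.0000)
p' = p + 1/8·F = (2.6296,-10.0000)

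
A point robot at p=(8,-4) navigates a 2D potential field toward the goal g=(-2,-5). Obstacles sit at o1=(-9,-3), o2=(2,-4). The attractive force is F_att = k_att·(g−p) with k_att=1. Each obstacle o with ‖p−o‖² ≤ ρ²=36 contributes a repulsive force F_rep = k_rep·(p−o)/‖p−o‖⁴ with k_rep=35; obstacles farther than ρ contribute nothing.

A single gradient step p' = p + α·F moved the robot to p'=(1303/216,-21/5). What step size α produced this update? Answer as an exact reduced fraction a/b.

F_att = 1·(g−p) = 1·(-10,-1) = (-10.0000,-1.0000)
o1: d²=290 > ρ²=36 → inactive
o2: d²=36 ≤ ρ²=36; F_rep = 35·(6,0)/36² = (0.1620,0.0000)
F = F_att + ΣF_rep = (-9.8380,-1.0000)
Δp = p'−p = (-1.9676,-0.2000); α = Δx/Fx = (-425/216) / (-2125/216) = 1/5
check: Δy/Fy = (-1/5) / (-1) = 1/5 ✓

α = 1/5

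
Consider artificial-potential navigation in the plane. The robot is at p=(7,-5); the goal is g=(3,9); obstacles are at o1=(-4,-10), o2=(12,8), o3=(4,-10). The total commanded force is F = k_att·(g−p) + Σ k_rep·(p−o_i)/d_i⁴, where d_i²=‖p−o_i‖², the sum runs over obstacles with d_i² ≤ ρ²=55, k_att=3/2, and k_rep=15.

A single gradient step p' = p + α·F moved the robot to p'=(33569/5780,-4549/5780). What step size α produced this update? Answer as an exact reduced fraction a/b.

α = 1/5

F_att = 3/2·(g−p) = 3/2·(-4,14) = (-6.0000,21.0000)
o1: d²=146 > ρ²=55 → inactive
o2: d²=194 > ρ²=55 → inactive
o3: d²=34 ≤ ρ²=55; F_rep = 15·(3,5)/34² = (0.0389,0.0649)
F = F_att + ΣF_rep = (-5.9611,21.0649)
Δp = p'−p = (-1.1922,4.2130); α = Δx/Fx = (-6891/5780) / (-6891/1156) = 1/5
check: Δy/Fy = (24351/5780) / (24351/1156) = 1/5 ✓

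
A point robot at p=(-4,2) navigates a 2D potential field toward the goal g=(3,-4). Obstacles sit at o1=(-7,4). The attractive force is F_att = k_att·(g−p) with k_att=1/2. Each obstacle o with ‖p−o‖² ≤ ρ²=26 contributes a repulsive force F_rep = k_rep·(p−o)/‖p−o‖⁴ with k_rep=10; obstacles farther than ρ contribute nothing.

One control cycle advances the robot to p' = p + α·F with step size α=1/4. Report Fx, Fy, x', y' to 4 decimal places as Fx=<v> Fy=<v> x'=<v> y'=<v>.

Fx=3.6775 Fy=-3.1183 x'=-3.0806 y'=1.2204

F_att = 1/2·(g−p) = 1/2·(7,-6) = (3.5000,-3.0000)
o1: d²=13 ≤ ρ²=26; F_rep = 10·(3,-2)/13² = (0.1775,-0.1183)
F = F_att + ΣF_rep = (3.6775,-3.1183)
p' = p + 1/4·F = (-3.0806,1.2204)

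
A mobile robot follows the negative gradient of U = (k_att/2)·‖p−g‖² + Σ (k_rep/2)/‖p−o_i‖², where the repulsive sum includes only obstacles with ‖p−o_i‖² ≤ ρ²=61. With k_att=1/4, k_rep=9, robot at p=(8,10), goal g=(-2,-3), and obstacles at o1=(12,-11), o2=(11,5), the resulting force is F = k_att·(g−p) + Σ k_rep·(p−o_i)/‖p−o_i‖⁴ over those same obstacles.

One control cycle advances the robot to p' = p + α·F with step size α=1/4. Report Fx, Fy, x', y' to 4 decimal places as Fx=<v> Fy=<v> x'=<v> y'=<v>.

F_att = 1/4·(g−p) = 1/4·(-10,-13) = (-2.5000,-3.2500)
o1: d²=457 > ρ²=61 → inactive
o2: d²=34 ≤ ρ²=61; F_rep = 9·(-3,5)/34² = (-0.0234,0.0389)
F = F_att + ΣF_rep = (-2.5234,-3.2111)
p' = p + 1/4·F = (7.3692,9.1972)

Fx=-2.5234 Fy=-3.2111 x'=7.3692 y'=9.1972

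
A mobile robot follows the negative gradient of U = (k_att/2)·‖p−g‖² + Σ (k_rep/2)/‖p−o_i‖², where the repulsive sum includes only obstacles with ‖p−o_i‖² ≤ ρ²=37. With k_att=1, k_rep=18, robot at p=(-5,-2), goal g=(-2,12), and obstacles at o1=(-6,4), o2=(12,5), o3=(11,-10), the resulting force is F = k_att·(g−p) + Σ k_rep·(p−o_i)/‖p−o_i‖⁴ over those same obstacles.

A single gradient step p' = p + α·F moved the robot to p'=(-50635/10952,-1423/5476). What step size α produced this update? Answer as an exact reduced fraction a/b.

F_att = 1·(g−p) = 1·(3,14) = (3.0000,14.0000)
o1: d²=37 ≤ ρ²=37; F_rep = 18·(1,-6)/37² = (0.0131,-0.0789)
o2: d²=338 > ρ²=37 → inactive
o3: d²=320 > ρ²=37 → inactive
F = F_att + ΣF_rep = (3.0131,13.9211)
Δp = p'−p = (0.3766,1.7401); α = Δx/Fx = (4125/10952) / (4125/1369) = 1/8
check: Δy/Fy = (9529/5476) / (19058/1369) = 1/8 ✓

α = 1/8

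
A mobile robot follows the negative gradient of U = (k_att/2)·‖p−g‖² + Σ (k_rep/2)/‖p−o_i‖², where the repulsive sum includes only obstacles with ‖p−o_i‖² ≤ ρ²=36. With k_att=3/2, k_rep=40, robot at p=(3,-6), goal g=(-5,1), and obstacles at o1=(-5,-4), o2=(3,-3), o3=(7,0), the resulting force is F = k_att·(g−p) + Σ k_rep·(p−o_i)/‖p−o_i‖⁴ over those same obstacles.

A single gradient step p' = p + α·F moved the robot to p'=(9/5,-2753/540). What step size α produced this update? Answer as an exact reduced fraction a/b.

α = 1/10

F_att = 3/2·(g−p) = 3/2·(-8,7) = (-12.0000,10.5000)
o1: d²=68 > ρ²=36 → inactive
o2: d²=9 ≤ ρ²=36; F_rep = 40·(0,-3)/9² = (0.0000,-1.4815)
o3: d²=52 > ρ²=36 → inactive
F = F_att + ΣF_rep = (-12.0000,9.0185)
Δp = p'−p = (-1.2000,0.9019); α = Δx/Fx = (-6/5) / (-12) = 1/10
check: Δy/Fy = (487/540) / (487/54) = 1/10 ✓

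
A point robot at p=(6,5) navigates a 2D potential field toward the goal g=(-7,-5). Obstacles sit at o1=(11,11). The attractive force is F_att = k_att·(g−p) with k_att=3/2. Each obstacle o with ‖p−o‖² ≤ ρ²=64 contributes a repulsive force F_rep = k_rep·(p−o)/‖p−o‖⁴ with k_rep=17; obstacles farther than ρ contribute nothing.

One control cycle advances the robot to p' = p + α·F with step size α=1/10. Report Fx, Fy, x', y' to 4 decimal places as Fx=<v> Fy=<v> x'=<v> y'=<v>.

Fx=-19.5228 Fy=-15.0274 x'=4.0477 y'=3.4973

F_att = 3/2·(g−p) = 3/2·(-13,-10) = (-19.5000,-15.0000)
o1: d²=61 ≤ ρ²=64; F_rep = 17·(-5,-6)/61² = (-0.0228,-0.0274)
F = F_att + ΣF_rep = (-19.5228,-15.0274)
p' = p + 1/10·F = (4.0477,3.4973)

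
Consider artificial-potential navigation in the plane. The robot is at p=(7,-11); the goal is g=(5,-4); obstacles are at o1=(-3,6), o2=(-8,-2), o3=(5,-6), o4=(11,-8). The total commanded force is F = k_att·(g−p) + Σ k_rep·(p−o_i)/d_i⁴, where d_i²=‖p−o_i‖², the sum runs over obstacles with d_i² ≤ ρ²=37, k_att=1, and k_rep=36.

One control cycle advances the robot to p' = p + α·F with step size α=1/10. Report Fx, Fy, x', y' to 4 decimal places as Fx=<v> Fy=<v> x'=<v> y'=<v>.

Fx=-2.1448 Fy=6.6132 x'=6.7855 y'=-10.3387

F_att = 1·(g−p) = 1·(-2,7) = (-2.0000,7.0000)
o1: d²=389 > ρ²=37 → inactive
o2: d²=306 > ρ²=37 → inactive
o3: d²=29 ≤ ρ²=37; F_rep = 36·(2,-5)/29² = (0.0856,-0.2140)
o4: d²=25 ≤ ρ²=37; F_rep = 36·(-4,-3)/25² = (-0.2304,-0.1728)
F = F_att + ΣF_rep = (-2.1448,6.6132)
p' = p + 1/10·F = (6.7855,-10.3387)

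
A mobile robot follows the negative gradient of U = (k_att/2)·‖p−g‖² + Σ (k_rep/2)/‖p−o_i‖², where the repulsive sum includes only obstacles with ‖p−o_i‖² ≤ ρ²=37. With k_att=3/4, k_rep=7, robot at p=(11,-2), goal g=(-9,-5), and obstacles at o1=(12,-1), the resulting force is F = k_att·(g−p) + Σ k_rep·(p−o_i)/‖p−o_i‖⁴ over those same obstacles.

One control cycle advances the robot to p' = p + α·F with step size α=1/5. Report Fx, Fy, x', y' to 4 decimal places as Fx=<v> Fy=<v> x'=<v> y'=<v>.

F_att = 3/4·(g−p) = 3/4·(-20,-3) = (-15.0000,-2.2500)
o1: d²=2 ≤ ρ²=37; F_rep = 7·(-1,-1)/2² = (-1.7500,-1.7500)
F = F_att + ΣF_rep = (-16.7500,-4.0000)
p' = p + 1/5·F = (7.6500,-2.8000)

Fx=-16.7500 Fy=-4.0000 x'=7.6500 y'=-2.8000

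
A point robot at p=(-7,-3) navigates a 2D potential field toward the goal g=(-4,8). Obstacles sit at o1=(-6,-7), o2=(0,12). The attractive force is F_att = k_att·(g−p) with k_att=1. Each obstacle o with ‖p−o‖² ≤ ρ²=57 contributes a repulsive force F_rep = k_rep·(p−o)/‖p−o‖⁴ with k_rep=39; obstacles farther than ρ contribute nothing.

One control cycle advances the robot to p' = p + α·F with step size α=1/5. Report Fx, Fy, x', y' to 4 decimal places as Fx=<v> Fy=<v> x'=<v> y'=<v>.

Fx=2.8651 Fy=11.5398 x'=-6.4270 y'=-0.6920

F_att = 1·(g−p) = 1·(3,11) = (3.0000,11.0000)
o1: d²=17 ≤ ρ²=57; F_rep = 39·(-1,4)/17² = (-0.1349,0.5398)
o2: d²=274 > ρ²=57 → inactive
F = F_att + ΣF_rep = (2.8651,11.5398)
p' = p + 1/5·F = (-6.4270,-0.6920)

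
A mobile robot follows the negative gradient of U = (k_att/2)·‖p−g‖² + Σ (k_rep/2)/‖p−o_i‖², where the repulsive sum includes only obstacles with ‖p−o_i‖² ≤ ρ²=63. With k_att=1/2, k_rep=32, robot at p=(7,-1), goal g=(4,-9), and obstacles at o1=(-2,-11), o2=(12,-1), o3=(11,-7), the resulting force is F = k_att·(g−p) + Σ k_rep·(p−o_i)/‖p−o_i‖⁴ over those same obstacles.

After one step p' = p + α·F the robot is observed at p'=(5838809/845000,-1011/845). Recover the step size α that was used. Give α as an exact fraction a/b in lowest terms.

α = 1/20

F_att = 1/2·(g−p) = 1/2·(-3,-8) = (-1.5000,-4.0000)
o1: d²=181 > ρ²=63 → inactive
o2: d²=25 ≤ ρ²=63; F_rep = 32·(-5,0)/25² = (-0.2560,0.0000)
o3: d²=52 ≤ ρ²=63; F_rep = 32·(-4,6)/52² = (-0.0473,0.0710)
F = F_att + ΣF_rep = (-1.8033,-3.9290)
Δp = p'−p = (-0.0902,-0.1964); α = Δx/Fx = (-76191/845000) / (-76191/42250) = 1/20
check: Δy/Fy = (-166/845) / (-664/169) = 1/20 ✓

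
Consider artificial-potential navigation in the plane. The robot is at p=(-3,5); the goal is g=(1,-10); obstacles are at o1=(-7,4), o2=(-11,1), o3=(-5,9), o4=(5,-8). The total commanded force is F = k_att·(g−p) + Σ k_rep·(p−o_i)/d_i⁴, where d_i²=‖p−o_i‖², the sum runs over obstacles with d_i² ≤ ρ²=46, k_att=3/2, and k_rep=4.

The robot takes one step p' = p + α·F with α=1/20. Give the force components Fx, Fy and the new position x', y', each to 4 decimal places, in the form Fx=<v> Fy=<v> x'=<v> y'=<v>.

Fx=6.0754 Fy=-22.5262 x'=-2.6962 y'=3.8737

F_att = 3/2·(g−p) = 3/2·(4,-15) = (6.0000,-22.5000)
o1: d²=17 ≤ ρ²=46; F_rep = 4·(4,1)/17² = (0.0554,0.0138)
o2: d²=80 > ρ²=46 → inactive
o3: d²=20 ≤ ρ²=46; F_rep = 4·(2,-4)/20² = (0.0200,-0.0400)
o4: d²=233 > ρ²=46 → inactive
F = F_att + ΣF_rep = (6.0754,-22.5262)
p' = p + 1/20·F = (-2.6962,3.8737)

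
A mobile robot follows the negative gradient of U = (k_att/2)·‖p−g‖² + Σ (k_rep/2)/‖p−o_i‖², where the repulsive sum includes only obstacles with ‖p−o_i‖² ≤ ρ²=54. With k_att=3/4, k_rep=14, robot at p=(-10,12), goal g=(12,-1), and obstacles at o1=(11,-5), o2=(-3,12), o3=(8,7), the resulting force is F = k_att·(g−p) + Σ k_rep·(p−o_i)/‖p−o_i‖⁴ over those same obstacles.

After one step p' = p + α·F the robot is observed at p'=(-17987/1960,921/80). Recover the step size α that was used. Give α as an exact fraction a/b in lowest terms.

α = 1/20

F_att = 3/4·(g−p) = 3/4·(22,-13) = (16.5000,-9.7500)
o1: d²=730 > ρ²=54 → inactive
o2: d²=49 ≤ ρ²=54; F_rep = 14·(-7,0)/49² = (-0.0408,0.0000)
o3: d²=349 > ρ²=54 → inactive
F = F_att + ΣF_rep = (16.4592,-9.7500)
Δp = p'−p = (0.8230,-0.4875); α = Δx/Fx = (1613/1960) / (1613/98) = 1/20
check: Δy/Fy = (-39/80) / (-39/4) = 1/20 ✓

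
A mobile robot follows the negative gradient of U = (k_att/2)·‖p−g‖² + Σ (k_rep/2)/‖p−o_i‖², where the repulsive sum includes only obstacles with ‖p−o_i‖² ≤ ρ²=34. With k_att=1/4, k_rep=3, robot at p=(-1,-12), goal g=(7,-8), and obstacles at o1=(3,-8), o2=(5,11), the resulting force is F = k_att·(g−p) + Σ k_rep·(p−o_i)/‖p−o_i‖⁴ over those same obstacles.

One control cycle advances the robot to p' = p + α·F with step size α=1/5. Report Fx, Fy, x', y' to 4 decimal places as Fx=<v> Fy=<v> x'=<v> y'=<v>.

F_att = 1/4·(g−p) = 1/4·(8,4) = (2.0000,1.0000)
o1: d²=32 ≤ ρ²=34; F_rep = 3·(-4,-4)/32² = (-0.0117,-0.0117)
o2: d²=565 > ρ²=34 → inactive
F = F_att + ΣF_rep = (1.9883,0.9883)
p' = p + 1/5·F = (-0.6023,-11.8023)

Fx=1.9883 Fy=0.9883 x'=-0.6023 y'=-11.8023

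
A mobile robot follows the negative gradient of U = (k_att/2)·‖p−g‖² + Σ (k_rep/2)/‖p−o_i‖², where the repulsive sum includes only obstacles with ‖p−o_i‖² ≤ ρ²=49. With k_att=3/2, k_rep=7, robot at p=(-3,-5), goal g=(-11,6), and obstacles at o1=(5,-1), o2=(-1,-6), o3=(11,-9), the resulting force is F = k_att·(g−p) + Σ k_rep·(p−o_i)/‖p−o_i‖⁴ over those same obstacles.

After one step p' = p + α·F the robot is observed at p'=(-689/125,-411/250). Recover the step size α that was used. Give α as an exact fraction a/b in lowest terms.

F_att = 3/2·(g−p) = 3/2·(-8,11) = (-12.0000,16.5000)
o1: d²=80 > ρ²=49 → inactive
o2: d²=5 ≤ ρ²=49; F_rep = 7·(-2,1)/5² = (-0.5600,0.2800)
o3: d²=212 > ρ²=49 → inactive
F = F_att + ΣF_rep = (-12.5600,16.7800)
Δp = p'−p = (-2.5120,3.3560); α = Δx/Fx = (-314/125) / (-314/25) = 1/5
check: Δy/Fy = (839/250) / (839/50) = 1/5 ✓

α = 1/5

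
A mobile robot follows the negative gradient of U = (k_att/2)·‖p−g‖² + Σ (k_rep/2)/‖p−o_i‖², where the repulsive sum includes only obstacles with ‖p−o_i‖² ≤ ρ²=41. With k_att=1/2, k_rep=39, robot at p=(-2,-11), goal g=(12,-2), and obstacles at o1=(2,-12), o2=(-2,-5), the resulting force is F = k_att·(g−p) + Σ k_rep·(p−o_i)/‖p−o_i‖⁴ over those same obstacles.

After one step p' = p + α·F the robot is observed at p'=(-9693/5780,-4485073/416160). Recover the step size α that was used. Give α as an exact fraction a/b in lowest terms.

F_att = 1/2·(g−p) = 1/2·(14,9) = (7.0000,4.5000)
o1: d²=17 ≤ ρ²=41; F_rep = 39·(-4,1)/17² = (-0.5398,0.1349)
o2: d²=36 ≤ ρ²=41; F_rep = 39·(0,-6)/36² = (0.0000,-0.1806)
F = F_att + ΣF_rep = (6.4602,4.4544)
Δp = p'−p = (0.3230,0.2227); α = Δx/Fx = (1867/5780) / (1867/289) = 1/20
check: Δy/Fy = (92687/416160) / (92687/20808) = 1/20 ✓

α = 1/20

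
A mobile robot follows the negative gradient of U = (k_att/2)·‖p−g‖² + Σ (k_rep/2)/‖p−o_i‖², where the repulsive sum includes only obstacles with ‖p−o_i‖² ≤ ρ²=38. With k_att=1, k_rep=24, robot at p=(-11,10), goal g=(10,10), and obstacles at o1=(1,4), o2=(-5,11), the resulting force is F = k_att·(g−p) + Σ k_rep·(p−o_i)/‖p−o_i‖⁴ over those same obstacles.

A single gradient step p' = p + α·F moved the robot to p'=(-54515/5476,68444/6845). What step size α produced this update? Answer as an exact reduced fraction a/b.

α = 1/20

F_att = 1·(g−p) = 1·(21,0) = (21.0000,0.0000)
o1: d²=180 > ρ²=38 → inactive
o2: d²=37 ≤ ρ²=38; F_rep = 24·(-6,-1)/37² = (-0.1052,-0.0175)
F = F_att + ΣF_rep = (20.8948,-0.0175)
Δp = p'−p = (1.0447,-0.0009); α = Δx/Fx = (5721/5476) / (28605/1369) = 1/20
check: Δy/Fy = (-6/6845) / (-24/1369) = 1/20 ✓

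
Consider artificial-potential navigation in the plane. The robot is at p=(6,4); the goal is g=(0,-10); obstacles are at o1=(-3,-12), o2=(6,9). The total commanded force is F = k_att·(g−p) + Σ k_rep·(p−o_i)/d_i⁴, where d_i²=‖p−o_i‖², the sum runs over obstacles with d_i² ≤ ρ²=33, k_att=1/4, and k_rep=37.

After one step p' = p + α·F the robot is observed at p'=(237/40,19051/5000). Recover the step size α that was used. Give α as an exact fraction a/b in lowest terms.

F_att = 1/4·(g−p) = 1/4·(-6,-14) = (-1.5000,-3.5000)
o1: d²=337 > ρ²=33 → inactive
o2: d²=25 ≤ ρ²=33; F_rep = 37·(0,-5)/25² = (0.0000,-0.2960)
F = F_att + ΣF_rep = (-1.5000,-3.7960)
Δp = p'−p = (-0.0750,-0.1898); α = Δx/Fx = (-3/40) / (-3/2) = 1/20
check: Δy/Fy = (-949/5000) / (-949/250) = 1/20 ✓

α = 1/20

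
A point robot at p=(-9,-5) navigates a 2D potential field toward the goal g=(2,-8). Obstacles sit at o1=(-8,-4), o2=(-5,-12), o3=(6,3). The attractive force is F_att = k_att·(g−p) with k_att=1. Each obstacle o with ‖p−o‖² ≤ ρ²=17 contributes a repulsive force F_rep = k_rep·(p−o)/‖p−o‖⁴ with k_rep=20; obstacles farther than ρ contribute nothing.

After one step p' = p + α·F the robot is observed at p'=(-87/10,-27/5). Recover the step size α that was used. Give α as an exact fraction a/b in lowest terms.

α = 1/20

F_att = 1·(g−p) = 1·(11,-3) = (11.0000,-3.0000)
o1: d²=2 ≤ ρ²=17; F_rep = 20·(-1,-1)/2² = (-5.0000,-5.0000)
o2: d²=65 > ρ²=17 → inactive
o3: d²=289 > ρ²=17 → inactive
F = F_att + ΣF_rep = (6.0000,-8.0000)
Δp = p'−p = (0.3000,-0.4000); α = Δx/Fx = (3/10) / (6) = 1/20
check: Δy/Fy = (-2/5) / (-8) = 1/20 ✓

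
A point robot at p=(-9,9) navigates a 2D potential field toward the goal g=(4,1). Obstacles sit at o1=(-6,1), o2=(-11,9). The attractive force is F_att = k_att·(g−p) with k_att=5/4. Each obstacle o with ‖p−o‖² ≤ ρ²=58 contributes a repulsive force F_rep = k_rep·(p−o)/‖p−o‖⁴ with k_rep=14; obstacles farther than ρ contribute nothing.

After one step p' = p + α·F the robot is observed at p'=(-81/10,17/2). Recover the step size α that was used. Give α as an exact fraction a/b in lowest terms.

α = 1/20

F_att = 5/4·(g−p) = 5/4·(13,-8) = (16.2500,-10.0000)
o1: d²=73 > ρ²=58 → inactive
o2: d²=4 ≤ ρ²=58; F_rep = 14·(2,0)/4² = (1.7500,0.0000)
F = F_att + ΣF_rep = (18.0000,-10.0000)
Δp = p'−p = (0.9000,-0.5000); α = Δx/Fx = (9/10) / (18) = 1/20
check: Δy/Fy = (-1/2) / (-10) = 1/20 ✓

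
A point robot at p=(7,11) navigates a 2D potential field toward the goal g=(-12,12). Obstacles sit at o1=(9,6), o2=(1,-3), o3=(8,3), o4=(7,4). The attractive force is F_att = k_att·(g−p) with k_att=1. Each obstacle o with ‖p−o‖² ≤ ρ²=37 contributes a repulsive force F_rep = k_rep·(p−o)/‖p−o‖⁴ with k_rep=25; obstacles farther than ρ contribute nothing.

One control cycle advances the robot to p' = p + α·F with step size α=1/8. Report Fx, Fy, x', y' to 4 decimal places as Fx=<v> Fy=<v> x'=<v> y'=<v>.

F_att = 1·(g−p) = 1·(-19,1) = (-19.0000,1.0000)
o1: d²=29 ≤ ρ²=37; F_rep = 25·(-2,5)/29² = (-0.0595,0.1486)
o2: d²=232 > ρ²=37 → inactive
o3: d²=65 > ρ²=37 → inactive
o4: d²=49 > ρ²=37 → inactive
F = F_att + ΣF_rep = (-19.0595,1.1486)
p' = p + 1/8·F = (4.6176,11.1436)

Fx=-19.0595 Fy=1.1486 x'=4.6176 y'=11.1436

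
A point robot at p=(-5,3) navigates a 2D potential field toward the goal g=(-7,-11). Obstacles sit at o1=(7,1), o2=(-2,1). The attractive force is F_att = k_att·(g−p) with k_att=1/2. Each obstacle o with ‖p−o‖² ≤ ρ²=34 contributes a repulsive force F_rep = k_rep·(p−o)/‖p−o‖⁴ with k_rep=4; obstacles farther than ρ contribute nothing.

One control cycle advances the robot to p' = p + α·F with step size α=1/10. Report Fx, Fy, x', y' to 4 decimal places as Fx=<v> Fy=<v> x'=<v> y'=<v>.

Fx=-1.0710 Fy=-6.9527 x'=-5.1071 y'=2.3047

F_att = 1/2·(g−p) = 1/2·(-2,-14) = (-1.0000,-7.0000)
o1: d²=148 > ρ²=34 → inactive
o2: d²=13 ≤ ρ²=34; F_rep = 4·(-3,2)/13² = (-0.0710,0.0473)
F = F_att + ΣF_rep = (-1.0710,-6.9527)
p' = p + 1/10·F = (-5.1071,2.3047)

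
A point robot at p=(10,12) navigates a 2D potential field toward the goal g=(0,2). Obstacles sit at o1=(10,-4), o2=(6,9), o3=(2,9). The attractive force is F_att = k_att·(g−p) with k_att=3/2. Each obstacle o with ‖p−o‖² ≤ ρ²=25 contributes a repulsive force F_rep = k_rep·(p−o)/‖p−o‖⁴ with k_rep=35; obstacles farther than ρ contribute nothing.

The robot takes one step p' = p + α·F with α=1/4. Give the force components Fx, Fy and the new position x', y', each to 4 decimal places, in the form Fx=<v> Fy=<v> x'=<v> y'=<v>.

Fx=-14.7760 Fy=-14.8320 x'=6.3060 y'=8.2920

F_att = 3/2·(g−p) = 3/2·(-10,-10) = (-15.0000,-15.0000)
o1: d²=256 > ρ²=25 → inactive
o2: d²=25 ≤ ρ²=25; F_rep = 35·(4,3)/25² = (0.2240,0.1680)
o3: d²=73 > ρ²=25 → inactive
F = F_att + ΣF_rep = (-14.7760,-14.8320)
p' = p + 1/4·F = (6.3060,8.2920)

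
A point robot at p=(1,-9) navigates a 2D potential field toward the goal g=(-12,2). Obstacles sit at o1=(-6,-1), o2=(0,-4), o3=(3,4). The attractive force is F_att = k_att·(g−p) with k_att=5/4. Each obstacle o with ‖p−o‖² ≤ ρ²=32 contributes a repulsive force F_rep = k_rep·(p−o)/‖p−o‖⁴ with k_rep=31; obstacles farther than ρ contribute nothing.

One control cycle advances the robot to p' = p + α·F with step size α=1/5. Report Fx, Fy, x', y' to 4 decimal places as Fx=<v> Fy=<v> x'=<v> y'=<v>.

Fx=-16.2041 Fy=13.5207 x'=-2.2408 y'=-6.2959

F_att = 5/4·(g−p) = 5/4·(-13,11) = (-16.2500,13.7500)
o1: d²=113 > ρ²=32 → inactive
o2: d²=26 ≤ ρ²=32; F_rep = 31·(1,-5)/26² = (0.0459,-0.2293)
o3: d²=173 > ρ²=32 → inactive
F = F_att + ΣF_rep = (-16.2041,13.5207)
p' = p + 1/5·F = (-2.2408,-6.2959)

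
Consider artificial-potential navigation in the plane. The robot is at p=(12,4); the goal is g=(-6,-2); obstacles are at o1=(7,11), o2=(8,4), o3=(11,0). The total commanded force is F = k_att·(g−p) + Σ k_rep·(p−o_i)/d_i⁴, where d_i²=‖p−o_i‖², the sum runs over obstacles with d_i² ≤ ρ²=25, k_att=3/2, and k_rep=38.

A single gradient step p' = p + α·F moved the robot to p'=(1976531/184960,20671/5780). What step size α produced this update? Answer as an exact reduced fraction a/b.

α = 1/20

F_att = 3/2·(g−p) = 3/2·(-18,-6) = (-27.0000,-9.0000)
o1: d²=74 > ρ²=25 → inactive
o2: d²=16 ≤ ρ²=25; F_rep = 38·(4,0)/16² = (0.5938,0.0000)
o3: d²=17 ≤ ρ²=25; F_rep = 38·(1,4)/17² = (0.1315,0.5260)
F = F_att + ΣF_rep = (-26.2748,-8.4740)
Δp = p'−p = (-1.3137,-0.4237); α = Δx/Fx = (-242989/184960) / (-242989/9248) = 1/20
check: Δy/Fy = (-2449/5780) / (-2449/289) = 1/20 ✓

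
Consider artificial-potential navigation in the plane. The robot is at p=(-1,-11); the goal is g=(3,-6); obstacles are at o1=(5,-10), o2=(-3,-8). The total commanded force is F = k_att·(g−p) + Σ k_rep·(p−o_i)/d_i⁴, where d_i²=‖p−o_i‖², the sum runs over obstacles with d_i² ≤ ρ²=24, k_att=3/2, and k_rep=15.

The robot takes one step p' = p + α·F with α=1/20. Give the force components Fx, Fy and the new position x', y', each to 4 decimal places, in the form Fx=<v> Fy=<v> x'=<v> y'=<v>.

Fx=6.1775 Fy=7.2337 x'=-0.6911 y'=-10.6383

F_att = 3/2·(g−p) = 3/2·(4,5) = (6.0000,7.5000)
o1: d²=37 > ρ²=24 → inactive
o2: d²=13 ≤ ρ²=24; F_rep = 15·(2,-3)/13² = (0.1775,-0.2663)
F = F_att + ΣF_rep = (6.1775,7.2337)
p' = p + 1/20·F = (-0.6911,-10.6383)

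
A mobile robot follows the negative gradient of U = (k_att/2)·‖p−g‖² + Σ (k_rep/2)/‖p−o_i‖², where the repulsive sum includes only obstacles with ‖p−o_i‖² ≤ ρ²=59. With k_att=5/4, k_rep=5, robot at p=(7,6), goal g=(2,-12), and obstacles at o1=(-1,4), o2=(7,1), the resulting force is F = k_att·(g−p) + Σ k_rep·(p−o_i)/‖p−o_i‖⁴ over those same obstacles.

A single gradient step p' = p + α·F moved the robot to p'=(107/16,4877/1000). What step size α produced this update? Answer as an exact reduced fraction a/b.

F_att = 5/4·(g−p) = 5/4·(-5,-18) = (-6.2500,-22.5000)
o1: d²=68 > ρ²=59 → inactive
o2: d²=25 ≤ ρ²=59; F_rep = 5·(0,5)/25² = (0.0000,0.0400)
F = F_att + ΣF_rep = (-6.2500,-22.4600)
Δp = p'−p = (-0.3125,-1.1230); α = Δx/Fx = (-5/16) / (-25/4) = 1/20
check: Δy/Fy = (-1123/1000) / (-1123/50) = 1/20 ✓

α = 1/20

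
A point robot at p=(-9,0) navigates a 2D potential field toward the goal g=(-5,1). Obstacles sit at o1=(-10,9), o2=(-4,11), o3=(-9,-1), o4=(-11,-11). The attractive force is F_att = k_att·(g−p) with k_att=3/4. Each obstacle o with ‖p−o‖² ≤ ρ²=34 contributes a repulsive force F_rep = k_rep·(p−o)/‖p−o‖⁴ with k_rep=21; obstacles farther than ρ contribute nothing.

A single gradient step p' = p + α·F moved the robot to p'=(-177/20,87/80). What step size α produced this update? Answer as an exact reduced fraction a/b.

F_att = 3/4·(g−p) = 3/4·(4,1) = (3.0000,0.7500)
o1: d²=82 > ρ²=34 → inactive
o2: d²=146 > ρ²=34 → inactive
o3: d²=1 ≤ ρ²=34; F_rep = 21·(0,1)/1² = (0.0000,21.0000)
o4: d²=125 > ρ²=34 → inactive
F = F_att + ΣF_rep = (3.0000,21.7500)
Δp = p'−p = (0.1500,1.0875); α = Δx/Fx = (3/20) / (3) = 1/20
check: Δy/Fy = (87/80) / (87/4) = 1/20 ✓

α = 1/20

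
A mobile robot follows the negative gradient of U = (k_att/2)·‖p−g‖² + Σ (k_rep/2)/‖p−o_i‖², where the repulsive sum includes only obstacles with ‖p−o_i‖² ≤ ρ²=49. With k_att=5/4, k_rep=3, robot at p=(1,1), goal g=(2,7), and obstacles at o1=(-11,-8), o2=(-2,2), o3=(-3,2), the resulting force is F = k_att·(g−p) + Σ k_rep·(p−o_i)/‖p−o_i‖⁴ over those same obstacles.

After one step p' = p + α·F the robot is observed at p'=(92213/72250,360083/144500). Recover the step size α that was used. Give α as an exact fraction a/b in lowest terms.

α = 1/5

F_att = 5/4·(g−p) = 5/4·(1,6) = (1.2500,7.5000)
o1: d²=225 > ρ²=49 → inactive
o2: d²=10 ≤ ρ²=49; F_rep = 3·(3,-1)/10² = (0.0900,-0.0300)
o3: d²=17 ≤ ρ²=49; F_rep = 3·(4,-1)/17² = (0.0415,-0.0104)
F = F_att + ΣF_rep = (1.3815,7.4596)
Δp = p'−p = (0.2763,1.4919); α = Δx/Fx = (19963/72250) / (19963/14450) = 1/5
check: Δy/Fy = (215583/144500) / (215583/28900) = 1/5 ✓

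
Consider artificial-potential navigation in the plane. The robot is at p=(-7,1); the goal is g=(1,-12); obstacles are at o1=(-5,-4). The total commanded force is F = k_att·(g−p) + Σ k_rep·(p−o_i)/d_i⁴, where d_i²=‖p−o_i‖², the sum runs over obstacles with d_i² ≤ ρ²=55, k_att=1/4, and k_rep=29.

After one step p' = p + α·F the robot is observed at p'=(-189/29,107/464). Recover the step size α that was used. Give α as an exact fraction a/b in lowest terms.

F_att = 1/4·(g−p) = 1/4·(8,-13) = (2.0000,-3.2500)
o1: d²=29 ≤ ρ²=55; F_rep = 29·(-2,5)/29² = (-0.0690,0.1724)
F = F_att + ΣF_rep = (1.9310,-3.0776)
Δp = p'−p = (0.4828,-0.7694); α = Δx/Fx = (14/29) / (56/29) = 1/4
check: Δy/Fy = (-357/464) / (-357/116) = 1/4 ✓

α = 1/4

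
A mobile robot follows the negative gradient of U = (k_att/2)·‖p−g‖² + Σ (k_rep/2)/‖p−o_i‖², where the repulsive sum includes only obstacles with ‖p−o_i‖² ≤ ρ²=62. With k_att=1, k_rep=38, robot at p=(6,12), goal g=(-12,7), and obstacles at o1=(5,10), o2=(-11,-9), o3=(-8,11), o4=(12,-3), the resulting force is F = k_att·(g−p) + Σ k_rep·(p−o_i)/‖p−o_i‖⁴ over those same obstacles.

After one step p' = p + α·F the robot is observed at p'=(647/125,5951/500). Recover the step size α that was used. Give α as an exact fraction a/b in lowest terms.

F_att = 1·(g−p) = 1·(-18,-5) = (-18.0000,-5.0000)
o1: d²=5 ≤ ρ²=62; F_rep = 38·(1,2)/5² = (1.5200,3.0400)
o2: d²=730 > ρ²=62 → inactive
o3: d²=197 > ρ²=62 → inactive
o4: d²=261 > ρ²=62 → inactive
F = F_att + ΣF_rep = (-16.4800,-1.9600)
Δp = p'−p = (-0.8240,-0.0980); α = Δx/Fx = (-103/125) / (-412/25) = 1/20
check: Δy/Fy = (-49/500) / (-49/25) = 1/20 ✓

α = 1/20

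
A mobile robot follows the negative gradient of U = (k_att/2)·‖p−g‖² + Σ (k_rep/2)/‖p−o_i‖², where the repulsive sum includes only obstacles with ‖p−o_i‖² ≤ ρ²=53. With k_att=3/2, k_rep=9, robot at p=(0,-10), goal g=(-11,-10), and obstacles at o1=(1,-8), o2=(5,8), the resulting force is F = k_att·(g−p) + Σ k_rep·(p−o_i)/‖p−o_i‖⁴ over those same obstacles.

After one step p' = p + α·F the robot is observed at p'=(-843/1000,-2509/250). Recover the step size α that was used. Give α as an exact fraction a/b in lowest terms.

α = 1/20

F_att = 3/2·(g−p) = 3/2·(-11,0) = (-16.5000,0.0000)
o1: d²=5 ≤ ρ²=53; F_rep = 9·(-1,-2)/5² = (-0.3600,-0.7200)
o2: d²=349 > ρ²=53 → inactive
F = F_att + ΣF_rep = (-16.8600,-0.7200)
Δp = p'−p = (-0.8430,-0.0360); α = Δx/Fx = (-843/1000) / (-843/50) = 1/20
check: Δy/Fy = (-9/250) / (-18/25) = 1/20 ✓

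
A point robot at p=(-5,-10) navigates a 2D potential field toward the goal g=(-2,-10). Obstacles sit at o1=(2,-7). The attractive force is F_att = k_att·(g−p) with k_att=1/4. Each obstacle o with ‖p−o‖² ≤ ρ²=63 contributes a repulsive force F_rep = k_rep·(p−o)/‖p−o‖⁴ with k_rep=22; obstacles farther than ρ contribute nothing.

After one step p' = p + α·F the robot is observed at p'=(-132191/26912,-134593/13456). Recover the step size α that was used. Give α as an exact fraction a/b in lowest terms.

F_att = 1/4·(g−p) = 1/4·(3,0) = (0.7500,0.0000)
o1: d²=58 ≤ ρ²=63; F_rep = 22·(-7,-3)/58² = (-0.0458,-0.0196)
F = F_att + ΣF_rep = (0.7042,-0.0196)
Δp = p'−p = (0.0880,-0.0025); α = Δx/Fx = (2369/26912) / (2369/3364) = 1/8
check: Δy/Fy = (-33/13456) / (-33/1682) = 1/8 ✓

α = 1/8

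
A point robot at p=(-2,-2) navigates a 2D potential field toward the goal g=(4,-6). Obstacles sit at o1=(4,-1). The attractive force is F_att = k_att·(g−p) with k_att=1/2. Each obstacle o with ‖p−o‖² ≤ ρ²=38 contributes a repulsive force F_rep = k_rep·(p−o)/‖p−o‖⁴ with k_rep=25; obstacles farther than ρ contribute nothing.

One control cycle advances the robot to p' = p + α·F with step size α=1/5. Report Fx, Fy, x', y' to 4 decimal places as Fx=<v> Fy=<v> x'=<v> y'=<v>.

Fx=2.8904 Fy=-2.0183 x'=-1.4219 y'=-2.4037

F_att = 1/2·(g−p) = 1/2·(6,-4) = (3.0000,-2.0000)
o1: d²=37 ≤ ρ²=38; F_rep = 25·(-6,-1)/37² = (-0.1096,-0.0183)
F = F_att + ΣF_rep = (2.8904,-2.0183)
p' = p + 1/5·F = (-1.4219,-2.4037)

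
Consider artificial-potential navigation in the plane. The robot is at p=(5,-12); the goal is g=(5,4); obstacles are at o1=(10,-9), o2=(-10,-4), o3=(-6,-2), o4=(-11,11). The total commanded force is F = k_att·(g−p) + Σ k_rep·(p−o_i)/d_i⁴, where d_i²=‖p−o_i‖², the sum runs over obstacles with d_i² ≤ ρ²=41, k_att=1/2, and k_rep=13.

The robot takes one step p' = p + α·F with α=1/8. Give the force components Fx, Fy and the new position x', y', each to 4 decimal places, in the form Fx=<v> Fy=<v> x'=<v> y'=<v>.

F_att = 1/2·(g−p) = 1/2·(0,16) = (0.0000,8.0000)
o1: d²=34 ≤ ρ²=41; F_rep = 13·(-5,-3)/34² = (-0.0562,-0.0337)
o2: d²=289 > ρ²=41 → inactive
o3: d²=221 > ρ²=41 → inactive
o4: d²=785 > ρ²=41 → inactive
F = F_att + ΣF_rep = (-0.0562,7.9663)
p' = p + 1/8·F = (4.9930,-11.0042)

Fx=-0.0562 Fy=7.9663 x'=4.9930 y'=-11.0042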